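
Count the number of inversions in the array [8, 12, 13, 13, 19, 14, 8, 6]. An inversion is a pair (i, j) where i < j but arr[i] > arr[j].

Finding inversions in [8, 12, 13, 13, 19, 14, 8, 6]:

(0, 7): arr[0]=8 > arr[7]=6
(1, 6): arr[1]=12 > arr[6]=8
(1, 7): arr[1]=12 > arr[7]=6
(2, 6): arr[2]=13 > arr[6]=8
(2, 7): arr[2]=13 > arr[7]=6
(3, 6): arr[3]=13 > arr[6]=8
(3, 7): arr[3]=13 > arr[7]=6
(4, 5): arr[4]=19 > arr[5]=14
(4, 6): arr[4]=19 > arr[6]=8
(4, 7): arr[4]=19 > arr[7]=6
(5, 6): arr[5]=14 > arr[6]=8
(5, 7): arr[5]=14 > arr[7]=6
(6, 7): arr[6]=8 > arr[7]=6

Total inversions: 13

The array has 13 inversion(s): (0,7), (1,6), (1,7), (2,6), (2,7), (3,6), (3,7), (4,5), (4,6), (4,7), (5,6), (5,7), (6,7). Each pair (i,j) satisfies i < j and arr[i] > arr[j].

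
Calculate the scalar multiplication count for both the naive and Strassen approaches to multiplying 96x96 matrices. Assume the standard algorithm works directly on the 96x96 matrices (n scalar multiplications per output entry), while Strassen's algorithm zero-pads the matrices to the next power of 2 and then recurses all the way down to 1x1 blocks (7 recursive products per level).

Matrix multiplication for 96x96 matrices:

Strassen's algorithm requires power-of-2 dimensions. Pad 96x96 to 128x128 (next power of 2).

Standard algorithm: 96^3 = 884736 multiplications
Strassen's algorithm: 7^(log2(128)) = 7^7 = 823543 multiplications
Savings: 884736 - 823543 = 61193 multiplications

Standard: 884736 multiplications (96^3). Strassen: 823543 multiplications (7^7, after padding to 128x128). Strassen reduces 8 recursive multiplications to 7 at each level.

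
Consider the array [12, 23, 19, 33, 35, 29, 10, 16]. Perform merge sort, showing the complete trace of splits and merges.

Merge sort trace:

Split: [12, 23, 19, 33, 35, 29, 10, 16] -> [12, 23, 19, 33] and [35, 29, 10, 16]
  Split: [12, 23, 19, 33] -> [12, 23] and [19, 33]
    Split: [12, 23] -> [12] and [23]
    Merge: [12] + [23] -> [12, 23]
    Split: [19, 33] -> [19] and [33]
    Merge: [19] + [33] -> [19, 33]
  Merge: [12, 23] + [19, 33] -> [12, 19, 23, 33]
  Split: [35, 29, 10, 16] -> [35, 29] and [10, 16]
    Split: [35, 29] -> [35] and [29]
    Merge: [35] + [29] -> [29, 35]
    Split: [10, 16] -> [10] and [16]
    Merge: [10] + [16] -> [10, 16]
  Merge: [29, 35] + [10, 16] -> [10, 16, 29, 35]
Merge: [12, 19, 23, 33] + [10, 16, 29, 35] -> [10, 12, 16, 19, 23, 29, 33, 35]

Final sorted array: [10, 12, 16, 19, 23, 29, 33, 35]

The merge sort proceeds by recursively splitting the array and merging sorted halves.
After all merges, the sorted array is [10, 12, 16, 19, 23, 29, 33, 35].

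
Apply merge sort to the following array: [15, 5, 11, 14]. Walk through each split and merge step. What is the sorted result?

Merge sort trace:

Split: [15, 5, 11, 14] -> [15, 5] and [11, 14]
  Split: [15, 5] -> [15] and [5]
  Merge: [15] + [5] -> [5, 15]
  Split: [11, 14] -> [11] and [14]
  Merge: [11] + [14] -> [11, 14]
Merge: [5, 15] + [11, 14] -> [5, 11, 14, 15]

Final sorted array: [5, 11, 14, 15]

The merge sort proceeds by recursively splitting the array and merging sorted halves.
After all merges, the sorted array is [5, 11, 14, 15].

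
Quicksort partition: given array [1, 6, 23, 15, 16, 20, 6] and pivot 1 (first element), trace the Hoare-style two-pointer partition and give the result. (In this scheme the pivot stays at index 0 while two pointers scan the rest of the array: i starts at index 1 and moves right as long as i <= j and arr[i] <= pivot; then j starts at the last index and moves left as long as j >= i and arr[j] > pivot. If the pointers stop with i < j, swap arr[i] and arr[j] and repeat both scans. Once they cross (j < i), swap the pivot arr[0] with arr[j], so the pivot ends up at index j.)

Hoare-style two-pointer partition with pivot = 1:

Initial array: [1, 6, 23, 15, 16, 20, 6]

Pointers start at i = 1, j = 6.
i ends at 1, j ends at 0: the pointers have crossed (j < i), so scanning stops.

j = 0, so swapping arr[0] with arr[j] leaves the pivot at position 0: [1, 6, 23, 15, 16, 20, 6]
Pivot position: 0

After partitioning with pivot 1, the array becomes [1, 6, 23, 15, 16, 20, 6]. The pivot is placed at index 0. All elements to the left of the pivot are <= 1, and all elements to the right are > 1.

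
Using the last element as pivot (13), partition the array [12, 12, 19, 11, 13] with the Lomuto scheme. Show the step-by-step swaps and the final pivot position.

Lomuto partition with pivot = 13:

Initial array: [12, 12, 19, 11, 13]

arr[0]=12 <= 13: swap with position 0, array becomes [12, 12, 19, 11, 13]
arr[1]=12 <= 13: swap with position 1, array becomes [12, 12, 19, 11, 13]
arr[2]=19 > 13: no swap
arr[3]=11 <= 13: swap with position 2, array becomes [12, 12, 11, 19, 13]

Place pivot at position 3: [12, 12, 11, 13, 19]
Pivot position: 3

After partitioning with pivot 13, the array becomes [12, 12, 11, 13, 19]. The pivot is placed at index 3. All elements to the left of the pivot are <= 13, and all elements to the right are > 13.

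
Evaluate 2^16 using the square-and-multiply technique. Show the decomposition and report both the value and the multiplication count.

Computing 2^16 by squaring (build up from 2^1; each line after the first costs one multiplication):

2^1 = 2
2^2 = (2^1)^2 = 2^2 = 4
2^4 = (2^2)^2 = 4^2 = 16
2^8 = (2^4)^2 = 16^2 = 256
2^16 = (2^8)^2 = 256^2 = 65536

Result: 65536
Multiplications needed: 4 (4 lines after 2^1)

2^16 = 65536. Using exponentiation by squaring, this requires 4 multiplications. The key idea: if the exponent is even, square the half-power; if odd, multiply by the base once.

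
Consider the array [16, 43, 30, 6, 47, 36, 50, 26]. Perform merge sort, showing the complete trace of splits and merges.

Merge sort trace:

Split: [16, 43, 30, 6, 47, 36, 50, 26] -> [16, 43, 30, 6] and [47, 36, 50, 26]
  Split: [16, 43, 30, 6] -> [16, 43] and [30, 6]
    Split: [16, 43] -> [16] and [43]
    Merge: [16] + [43] -> [16, 43]
    Split: [30, 6] -> [30] and [6]
    Merge: [30] + [6] -> [6, 30]
  Merge: [16, 43] + [6, 30] -> [6, 16, 30, 43]
  Split: [47, 36, 50, 26] -> [47, 36] and [50, 26]
    Split: [47, 36] -> [47] and [36]
    Merge: [47] + [36] -> [36, 47]
    Split: [50, 26] -> [50] and [26]
    Merge: [50] + [26] -> [26, 50]
  Merge: [36, 47] + [26, 50] -> [26, 36, 47, 50]
Merge: [6, 16, 30, 43] + [26, 36, 47, 50] -> [6, 16, 26, 30, 36, 43, 47, 50]

Final sorted array: [6, 16, 26, 30, 36, 43, 47, 50]

The merge sort proceeds by recursively splitting the array and merging sorted halves.
After all merges, the sorted array is [6, 16, 26, 30, 36, 43, 47, 50].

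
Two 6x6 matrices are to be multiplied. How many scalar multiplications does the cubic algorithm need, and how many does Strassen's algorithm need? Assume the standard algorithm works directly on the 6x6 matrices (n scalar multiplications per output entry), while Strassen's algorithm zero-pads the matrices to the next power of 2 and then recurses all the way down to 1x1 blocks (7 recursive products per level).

Matrix multiplication for 6x6 matrices:

Strassen's algorithm requires power-of-2 dimensions. Pad 6x6 to 8x8 (next power of 2).

Standard algorithm: 6^3 = 216 multiplications
Strassen's algorithm: 7^(log2(8)) = 7^3 = 343 multiplications
Difference: 216 - 343 = -127 (Strassen uses MORE here due to padding overhead — for small or just-over-power-of-2 n, padding can outweigh the per-level savings)

Standard: 216 multiplications (6^3). Strassen: 343 multiplications (7^3, after padding to 8x8). Strassen reduces 8 recursive multiplications to 7 at each level.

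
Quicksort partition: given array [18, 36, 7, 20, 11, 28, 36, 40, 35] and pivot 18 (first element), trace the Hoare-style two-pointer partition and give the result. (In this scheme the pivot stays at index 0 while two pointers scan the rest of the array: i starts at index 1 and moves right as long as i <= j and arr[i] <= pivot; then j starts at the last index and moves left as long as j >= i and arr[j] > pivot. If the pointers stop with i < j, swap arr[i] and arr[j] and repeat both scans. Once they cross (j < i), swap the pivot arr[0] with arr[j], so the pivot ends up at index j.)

Hoare-style two-pointer partition with pivot = 18:

Initial array: [18, 36, 7, 20, 11, 28, 36, 40, 35]

Pointers start at i = 1, j = 8.
i stops at index 1 (arr[1]=36 > 18), j stops at index 4 (arr[4]=11 <= 18): swap arr[1] and arr[4], array becomes [18, 11, 7, 20, 36, 28, 36, 40, 35]
i ends at 3, j ends at 2: the pointers have crossed (j < i), so scanning stops.

Swap pivot arr[0] with arr[2] to place pivot at position 2: [7, 11, 18, 20, 36, 28, 36, 40, 35]
Pivot position: 2

After partitioning with pivot 18, the array becomes [7, 11, 18, 20, 36, 28, 36, 40, 35]. The pivot is placed at index 2. All elements to the left of the pivot are <= 18, and all elements to the right are > 18.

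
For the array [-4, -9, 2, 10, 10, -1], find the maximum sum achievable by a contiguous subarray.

Using Kadane's algorithm on [-4, -9, 2, 10, 10, -1]:

Scanning through the array:
Position 1 (value -9): max_ending_here = -9, max_so_far = -4
Position 2 (value 2): max_ending_here = 2, max_so_far = 2
Position 3 (value 10): max_ending_here = 12, max_so_far = 12
Position 4 (value 10): max_ending_here = 22, max_so_far = 22
Position 5 (value -1): max_ending_here = 21, max_so_far = 22

Maximum subarray: [2, 10, 10]
Maximum sum: 22

The maximum subarray is [2, 10, 10] with sum 22. This subarray runs from index 2 to index 4.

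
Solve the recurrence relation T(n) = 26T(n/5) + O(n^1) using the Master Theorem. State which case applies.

Master Theorem for T(n) = 26T(n/5) + O(n^1):

a = 26, b = 5, c = 1
log_b(a) = log_5(26) = 2.0244

Case 1: c = 1 < log_5(26) = 2.0244
T(n) = O(n^(log_5 26))

For T(n) = 26T(n/5) + O(n^1): log_5(26) = 2.0244. This is Case 1 of the Master Theorem (c < log_b(a), work dominated by leaves), giving O(n^(log_5 26)).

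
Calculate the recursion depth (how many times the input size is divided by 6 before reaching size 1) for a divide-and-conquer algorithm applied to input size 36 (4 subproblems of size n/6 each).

For divide and conquer with division factor 6:

Problem sizes at each level:
Level 0: 36
Level 1: 6
Level 2: 1

The root is level 0 and the size-1 base case is level 2 (the tree spans levels 0 through 2, i.e. 3 levels counting the root), so the depth is the number of divisions: log_6(36) = 2

The recursion tree depth is log_6(36) = 2. At each level, the problem size is divided by 6, so it takes 2 divisions to reduce to a base case of size 1. The algorithm makes 4 recursive calls at each level.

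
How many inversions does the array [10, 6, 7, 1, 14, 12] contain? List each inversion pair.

Finding inversions in [10, 6, 7, 1, 14, 12]:

(0, 1): arr[0]=10 > arr[1]=6
(0, 2): arr[0]=10 > arr[2]=7
(0, 3): arr[0]=10 > arr[3]=1
(1, 3): arr[1]=6 > arr[3]=1
(2, 3): arr[2]=7 > arr[3]=1
(4, 5): arr[4]=14 > arr[5]=12

Total inversions: 6

The array has 6 inversion(s): (0,1), (0,2), (0,3), (1,3), (2,3), (4,5). Each pair (i,j) satisfies i < j and arr[i] > arr[j].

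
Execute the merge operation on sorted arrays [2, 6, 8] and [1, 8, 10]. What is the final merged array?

Merging process:

Compare 2 vs 1: take 1 from right. Merged: [1]
Compare 2 vs 8: take 2 from left. Merged: [1, 2]
Compare 6 vs 8: take 6 from left. Merged: [1, 2, 6]
Compare 8 vs 8: take 8 from left. Merged: [1, 2, 6, 8]
Append remaining from right: [8, 10]. Merged: [1, 2, 6, 8, 8, 10]

Final merged array: [1, 2, 6, 8, 8, 10]
Total comparisons: 4

The merged array is [1, 2, 6, 8, 8, 10], requiring 4 comparisons. The merge step runs in O(n) time where n is the total number of elements.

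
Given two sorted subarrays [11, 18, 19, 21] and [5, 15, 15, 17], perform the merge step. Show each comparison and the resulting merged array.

Merging process:

Compare 11 vs 5: take 5 from right. Merged: [5]
Compare 11 vs 15: take 11 from left. Merged: [5, 11]
Compare 18 vs 15: take 15 from right. Merged: [5, 11, 15]
Compare 18 vs 15: take 15 from right. Merged: [5, 11, 15, 15]
Compare 18 vs 17: take 17 from right. Merged: [5, 11, 15, 15, 17]
Append remaining from left: [18, 19, 21]. Merged: [5, 11, 15, 15, 17, 18, 19, 21]

Final merged array: [5, 11, 15, 15, 17, 18, 19, 21]
Total comparisons: 5

The merged array is [5, 11, 15, 15, 17, 18, 19, 21], requiring 5 comparisons. The merge step runs in O(n) time where n is the total number of elements.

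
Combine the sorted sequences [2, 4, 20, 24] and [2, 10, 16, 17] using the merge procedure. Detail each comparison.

Merging process:

Compare 2 vs 2: take 2 from left. Merged: [2]
Compare 4 vs 2: take 2 from right. Merged: [2, 2]
Compare 4 vs 10: take 4 from left. Merged: [2, 2, 4]
Compare 20 vs 10: take 10 from right. Merged: [2, 2, 4, 10]
Compare 20 vs 16: take 16 from right. Merged: [2, 2, 4, 10, 16]
Compare 20 vs 17: take 17 from right. Merged: [2, 2, 4, 10, 16, 17]
Append remaining from left: [20, 24]. Merged: [2, 2, 4, 10, 16, 17, 20, 24]

Final merged array: [2, 2, 4, 10, 16, 17, 20, 24]
Total comparisons: 6

The merged array is [2, 2, 4, 10, 16, 17, 20, 24], requiring 6 comparisons. The merge step runs in O(n) time where n is the total number of elements.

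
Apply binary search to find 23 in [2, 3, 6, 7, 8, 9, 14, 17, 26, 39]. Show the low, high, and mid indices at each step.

Binary search for 23 in [2, 3, 6, 7, 8, 9, 14, 17, 26, 39]:

lo=0, hi=9, mid=4, arr[mid]=8 -> 8 < 23, search right half
lo=5, hi=9, mid=7, arr[mid]=17 -> 17 < 23, search right half
lo=8, hi=9, mid=8, arr[mid]=26 -> 26 > 23, search left half
lo=8 > hi=7, target 23 not found

Binary search determines that 23 is not in the array after 3 comparisons. The search space was exhausted without finding the target.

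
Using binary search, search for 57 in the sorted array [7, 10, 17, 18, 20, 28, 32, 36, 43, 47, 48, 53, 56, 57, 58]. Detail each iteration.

Binary search for 57 in [7, 10, 17, 18, 20, 28, 32, 36, 43, 47, 48, 53, 56, 57, 58]:

lo=0, hi=14, mid=7, arr[mid]=36 -> 36 < 57, search right half
lo=8, hi=14, mid=11, arr[mid]=53 -> 53 < 57, search right half
lo=12, hi=14, mid=13, arr[mid]=57 -> Found target at index 13!

Binary search finds 57 at index 13 after 3 comparisons. The search repeatedly halves the search space by comparing with the middle element.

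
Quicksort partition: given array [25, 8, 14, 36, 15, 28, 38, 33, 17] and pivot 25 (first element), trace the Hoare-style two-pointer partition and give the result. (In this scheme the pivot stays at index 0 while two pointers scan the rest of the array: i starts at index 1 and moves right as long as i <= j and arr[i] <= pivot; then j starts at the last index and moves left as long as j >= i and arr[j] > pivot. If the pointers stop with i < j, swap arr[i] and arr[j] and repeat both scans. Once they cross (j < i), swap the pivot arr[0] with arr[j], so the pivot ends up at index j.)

Hoare-style two-pointer partition with pivot = 25:

Initial array: [25, 8, 14, 36, 15, 28, 38, 33, 17]

Pointers start at i = 1, j = 8.
i stops at index 3 (arr[3]=36 > 25), j stops at index 8 (arr[8]=17 <= 25): swap arr[3] and arr[8], array becomes [25, 8, 14, 17, 15, 28, 38, 33, 36]
i ends at 5, j ends at 4: the pointers have crossed (j < i), so scanning stops.

Swap pivot arr[0] with arr[4] to place pivot at position 4: [15, 8, 14, 17, 25, 28, 38, 33, 36]
Pivot position: 4

After partitioning with pivot 25, the array becomes [15, 8, 14, 17, 25, 28, 38, 33, 36]. The pivot is placed at index 4. All elements to the left of the pivot are <= 25, and all elements to the right are > 25.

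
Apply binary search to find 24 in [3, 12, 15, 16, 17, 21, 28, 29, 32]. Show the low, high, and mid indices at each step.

Binary search for 24 in [3, 12, 15, 16, 17, 21, 28, 29, 32]:

lo=0, hi=8, mid=4, arr[mid]=17 -> 17 < 24, search right half
lo=5, hi=8, mid=6, arr[mid]=28 -> 28 > 24, search left half
lo=5, hi=5, mid=5, arr[mid]=21 -> 21 < 24, search right half
lo=6 > hi=5, target 24 not found

Binary search determines that 24 is not in the array after 3 comparisons. The search space was exhausted without finding the target.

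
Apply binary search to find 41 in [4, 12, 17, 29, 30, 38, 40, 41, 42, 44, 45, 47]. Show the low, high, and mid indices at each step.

Binary search for 41 in [4, 12, 17, 29, 30, 38, 40, 41, 42, 44, 45, 47]:

lo=0, hi=11, mid=5, arr[mid]=38 -> 38 < 41, search right half
lo=6, hi=11, mid=8, arr[mid]=42 -> 42 > 41, search left half
lo=6, hi=7, mid=6, arr[mid]=40 -> 40 < 41, search right half
lo=7, hi=7, mid=7, arr[mid]=41 -> Found target at index 7!

Binary search finds 41 at index 7 after 4 comparisons. The search repeatedly halves the search space by comparing with the middle element.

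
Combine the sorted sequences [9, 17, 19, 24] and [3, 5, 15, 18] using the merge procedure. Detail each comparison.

Merging process:

Compare 9 vs 3: take 3 from right. Merged: [3]
Compare 9 vs 5: take 5 from right. Merged: [3, 5]
Compare 9 vs 15: take 9 from left. Merged: [3, 5, 9]
Compare 17 vs 15: take 15 from right. Merged: [3, 5, 9, 15]
Compare 17 vs 18: take 17 from left. Merged: [3, 5, 9, 15, 17]
Compare 19 vs 18: take 18 from right. Merged: [3, 5, 9, 15, 17, 18]
Append remaining from left: [19, 24]. Merged: [3, 5, 9, 15, 17, 18, 19, 24]

Final merged array: [3, 5, 9, 15, 17, 18, 19, 24]
Total comparisons: 6

The merged array is [3, 5, 9, 15, 17, 18, 19, 24], requiring 6 comparisons. The merge step runs in O(n) time where n is the total number of elements.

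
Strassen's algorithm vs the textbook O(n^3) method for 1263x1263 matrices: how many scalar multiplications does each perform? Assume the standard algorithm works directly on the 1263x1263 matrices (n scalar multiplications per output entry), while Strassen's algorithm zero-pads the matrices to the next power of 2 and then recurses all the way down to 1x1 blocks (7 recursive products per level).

Matrix multiplication for 1263x1263 matrices:

Strassen's algorithm requires power-of-2 dimensions. Pad 1263x1263 to 2048x2048 (next power of 2).

Standard algorithm: 1263^3 = 2014698447 multiplications
Strassen's algorithm: 7^(log2(2048)) = 7^11 = 1977326743 multiplications
Savings: 2014698447 - 1977326743 = 37371704 multiplications

Standard: 2014698447 multiplications (1263^3). Strassen: 1977326743 multiplications (7^11, after padding to 2048x2048). Strassen reduces 8 recursive multiplications to 7 at each level.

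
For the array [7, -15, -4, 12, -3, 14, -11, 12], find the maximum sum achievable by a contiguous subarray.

Using Kadane's algorithm on [7, -15, -4, 12, -3, 14, -11, 12]:

Scanning through the array:
Position 1 (value -15): max_ending_here = -8, max_so_far = 7
Position 2 (value -4): max_ending_here = -4, max_so_far = 7
Position 3 (value 12): max_ending_here = 12, max_so_far = 12
Position 4 (value -3): max_ending_here = 9, max_so_far = 12
Position 5 (value 14): max_ending_here = 23, max_so_far = 23
Position 6 (value -11): max_ending_here = 12, max_so_far = 23
Position 7 (value 12): max_ending_here = 24, max_so_far = 24

Maximum subarray: [12, -3, 14, -11, 12]
Maximum sum: 24

The maximum subarray is [12, -3, 14, -11, 12] with sum 24. This subarray runs from index 3 to index 7.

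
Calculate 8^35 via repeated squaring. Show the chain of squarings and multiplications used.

Computing 8^35 by squaring (build up from 8^1; each line after the first costs one multiplication):

8^1 = 8
8^2 = (8^1)^2 = 8^2 = 64
8^4 = (8^2)^2 = 64^2 = 4096
8^8 = (8^4)^2 = 4096^2 = 16777216
8^16 = (8^8)^2 = 16777216^2 = 281474976710656
8^17 = 8 * 8^16 = 8 * 281474976710656 = 2251799813685248
8^34 = (8^17)^2 = 2251799813685248^2 = 5070602400912917605986812821504
8^35 = 8 * 8^34 = 8 * 5070602400912917605986812821504 = 40564819207303340847894502572032

Result: 40564819207303340847894502572032
Multiplications needed: 7 (7 lines after 8^1)

8^35 = 40564819207303340847894502572032. Using exponentiation by squaring, this requires 7 multiplications. The key idea: if the exponent is even, square the half-power; if odd, multiply by the base once.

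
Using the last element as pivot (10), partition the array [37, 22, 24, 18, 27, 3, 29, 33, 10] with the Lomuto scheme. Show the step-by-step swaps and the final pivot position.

Lomuto partition with pivot = 10:

Initial array: [37, 22, 24, 18, 27, 3, 29, 33, 10]

arr[0]=37 > 10: no swap
arr[1]=22 > 10: no swap
arr[2]=24 > 10: no swap
arr[3]=18 > 10: no swap
arr[4]=27 > 10: no swap
arr[5]=3 <= 10: swap with position 0, array becomes [3, 22, 24, 18, 27, 37, 29, 33, 10]
arr[6]=29 > 10: no swap
arr[7]=33 > 10: no swap

Place pivot at position 1: [3, 10, 24, 18, 27, 37, 29, 33, 22]
Pivot position: 1

After partitioning with pivot 10, the array becomes [3, 10, 24, 18, 27, 37, 29, 33, 22]. The pivot is placed at index 1. All elements to the left of the pivot are <= 10, and all elements to the right are > 10.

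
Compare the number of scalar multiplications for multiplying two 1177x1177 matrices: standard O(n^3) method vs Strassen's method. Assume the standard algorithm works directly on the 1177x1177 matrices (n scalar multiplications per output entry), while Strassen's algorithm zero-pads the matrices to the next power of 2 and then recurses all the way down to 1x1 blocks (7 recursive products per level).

Matrix multiplication for 1177x1177 matrices:

Strassen's algorithm requires power-of-2 dimensions. Pad 1177x1177 to 2048x2048 (next power of 2).

Standard algorithm: 1177^3 = 1630532233 multiplications
Strassen's algorithm: 7^(log2(2048)) = 7^11 = 1977326743 multiplications
Difference: 1630532233 - 1977326743 = -346794510 (Strassen uses MORE here due to padding overhead — for small or just-over-power-of-2 n, padding can outweigh the per-level savings)

Standard: 1630532233 multiplications (1177^3). Strassen: 1977326743 multiplications (7^11, after padding to 2048x2048). Strassen reduces 8 recursive multiplications to 7 at each level.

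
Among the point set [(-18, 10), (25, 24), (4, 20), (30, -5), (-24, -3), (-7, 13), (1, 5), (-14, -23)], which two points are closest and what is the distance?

Computing all pairwise distances among 8 points:

d((-18, 10), (25, 24)) = 45.2217
d((-18, 10), (4, 20)) = 24.1661
d((-18, 10), (30, -5)) = 50.2892
d((-18, 10), (-24, -3)) = 14.3178
d((-18, 10), (-7, 13)) = 11.4018
d((-18, 10), (1, 5)) = 19.6469
d((-18, 10), (-14, -23)) = 33.2415
d((25, 24), (4, 20)) = 21.3776
d((25, 24), (30, -5)) = 29.4279
d((25, 24), (-24, -3)) = 55.9464
d((25, 24), (-7, 13)) = 33.8378
d((25, 24), (1, 5)) = 30.6105
d((25, 24), (-14, -23)) = 61.0737
d((4, 20), (30, -5)) = 36.0694
d((4, 20), (-24, -3)) = 36.2353
d((4, 20), (-7, 13)) = 13.0384
d((4, 20), (1, 5)) = 15.2971
d((4, 20), (-14, -23)) = 46.6154
d((30, -5), (-24, -3)) = 54.037
d((30, -5), (-7, 13)) = 41.1461
d((30, -5), (1, 5)) = 30.6757
d((30, -5), (-14, -23)) = 47.5395
d((-24, -3), (-7, 13)) = 23.3452
d((-24, -3), (1, 5)) = 26.2488
d((-24, -3), (-14, -23)) = 22.3607
d((-7, 13), (1, 5)) = 11.3137 <-- minimum
d((-7, 13), (-14, -23)) = 36.6742
d((1, 5), (-14, -23)) = 31.7648

Closest pair: (-7, 13) and (1, 5) with distance 11.3137

The closest pair is (-7, 13) and (1, 5) with Euclidean distance 11.3137. For 8 points, brute-force pairwise comparison is shown above. For large n, the divide-and-conquer algorithm (sort by x, recurse on halves, check the dividing strip) achieves O(n log n).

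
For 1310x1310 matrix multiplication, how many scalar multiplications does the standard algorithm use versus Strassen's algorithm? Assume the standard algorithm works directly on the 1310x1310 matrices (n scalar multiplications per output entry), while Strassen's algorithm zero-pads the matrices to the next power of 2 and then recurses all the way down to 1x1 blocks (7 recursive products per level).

Matrix multiplication for 1310x1310 matrices:

Strassen's algorithm requires power-of-2 dimensions. Pad 1310x1310 to 2048x2048 (next power of 2).

Standard algorithm: 1310^3 = 2248091000 multiplications
Strassen's algorithm: 7^(log2(2048)) = 7^11 = 1977326743 multiplications
Savings: 2248091000 - 1977326743 = 270764257 multiplications

Standard: 2248091000 multiplications (1310^3). Strassen: 1977326743 multiplications (7^11, after padding to 2048x2048). Strassen reduces 8 recursive multiplications to 7 at each level.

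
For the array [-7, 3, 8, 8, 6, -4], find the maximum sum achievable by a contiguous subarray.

Using Kadane's algorithm on [-7, 3, 8, 8, 6, -4]:

Scanning through the array:
Position 1 (value 3): max_ending_here = 3, max_so_far = 3
Position 2 (value 8): max_ending_here = 11, max_so_far = 11
Position 3 (value 8): max_ending_here = 19, max_so_far = 19
Position 4 (value 6): max_ending_here = 25, max_so_far = 25
Position 5 (value -4): max_ending_here = 21, max_so_far = 25

Maximum subarray: [3, 8, 8, 6]
Maximum sum: 25

The maximum subarray is [3, 8, 8, 6] with sum 25. This subarray runs from index 1 to index 4.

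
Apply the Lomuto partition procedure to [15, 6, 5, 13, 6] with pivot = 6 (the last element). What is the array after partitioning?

Lomuto partition with pivot = 6:

Initial array: [15, 6, 5, 13, 6]

arr[0]=15 > 6: no swap
arr[1]=6 <= 6: swap with position 0, array becomes [6, 15, 5, 13, 6]
arr[2]=5 <= 6: swap with position 1, array becomes [6, 5, 15, 13, 6]
arr[3]=13 > 6: no swap

Place pivot at position 2: [6, 5, 6, 13, 15]
Pivot position: 2

After partitioning with pivot 6, the array becomes [6, 5, 6, 13, 15]. The pivot is placed at index 2. All elements to the left of the pivot are <= 6, and all elements to the right are > 6.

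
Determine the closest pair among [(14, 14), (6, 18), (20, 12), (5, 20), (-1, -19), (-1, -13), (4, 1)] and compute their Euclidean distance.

Computing all pairwise distances among 7 points:

d((14, 14), (6, 18)) = 8.9443
d((14, 14), (20, 12)) = 6.3246
d((14, 14), (5, 20)) = 10.8167
d((14, 14), (-1, -19)) = 36.2491
d((14, 14), (-1, -13)) = 30.8869
d((14, 14), (4, 1)) = 16.4012
d((6, 18), (20, 12)) = 15.2315
d((6, 18), (5, 20)) = 2.2361 <-- minimum
d((6, 18), (-1, -19)) = 37.6563
d((6, 18), (-1, -13)) = 31.7805
d((6, 18), (4, 1)) = 17.1172
d((20, 12), (5, 20)) = 17.0
d((20, 12), (-1, -19)) = 37.4433
d((20, 12), (-1, -13)) = 32.6497
d((20, 12), (4, 1)) = 19.4165
d((5, 20), (-1, -19)) = 39.4588
d((5, 20), (-1, -13)) = 33.541
d((5, 20), (4, 1)) = 19.0263
d((-1, -19), (-1, -13)) = 6.0
d((-1, -19), (4, 1)) = 20.6155
d((-1, -13), (4, 1)) = 14.8661

Closest pair: (6, 18) and (5, 20) with distance 2.2361

The closest pair is (6, 18) and (5, 20) with Euclidean distance 2.2361. For 7 points, brute-force pairwise comparison is shown above. For large n, the divide-and-conquer algorithm (sort by x, recurse on halves, check the dividing strip) achieves O(n log n).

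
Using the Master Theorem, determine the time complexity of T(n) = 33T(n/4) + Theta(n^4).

Master Theorem for T(n) = 33T(n/4) + O(n^4):

a = 33, b = 4, c = 4
log_b(a) = log_4(33) = 2.5222

Case 3: c = 4 > log_4(33) = 2.5222
T(n) = O(n^4) = O(n^4)

For T(n) = 33T(n/4) + O(n^4): log_4(33) = 2.5222. This is Case 3 of the Master Theorem (c > log_b(a), work dominated by root), giving O(n^4).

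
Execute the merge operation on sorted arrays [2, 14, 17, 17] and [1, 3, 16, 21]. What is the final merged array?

Merging process:

Compare 2 vs 1: take 1 from right. Merged: [1]
Compare 2 vs 3: take 2 from left. Merged: [1, 2]
Compare 14 vs 3: take 3 from right. Merged: [1, 2, 3]
Compare 14 vs 16: take 14 from left. Merged: [1, 2, 3, 14]
Compare 17 vs 16: take 16 from right. Merged: [1, 2, 3, 14, 16]
Compare 17 vs 21: take 17 from left. Merged: [1, 2, 3, 14, 16, 17]
Compare 17 vs 21: take 17 from left. Merged: [1, 2, 3, 14, 16, 17, 17]
Append remaining from right: [21]. Merged: [1, 2, 3, 14, 16, 17, 17, 21]

Final merged array: [1, 2, 3, 14, 16, 17, 17, 21]
Total comparisons: 7

The merged array is [1, 2, 3, 14, 16, 17, 17, 21], requiring 7 comparisons. The merge step runs in O(n) time where n is the total number of elements.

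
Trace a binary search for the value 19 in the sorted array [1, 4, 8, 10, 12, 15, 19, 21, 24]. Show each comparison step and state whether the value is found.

Binary search for 19 in [1, 4, 8, 10, 12, 15, 19, 21, 24]:

lo=0, hi=8, mid=4, arr[mid]=12 -> 12 < 19, search right half
lo=5, hi=8, mid=6, arr[mid]=19 -> Found target at index 6!

Binary search finds 19 at index 6 after 2 comparisons. The search repeatedly halves the search space by comparing with the middle element.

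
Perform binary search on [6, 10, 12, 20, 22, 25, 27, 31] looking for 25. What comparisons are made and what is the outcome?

Binary search for 25 in [6, 10, 12, 20, 22, 25, 27, 31]:

lo=0, hi=7, mid=3, arr[mid]=20 -> 20 < 25, search right half
lo=4, hi=7, mid=5, arr[mid]=25 -> Found target at index 5!

Binary search finds 25 at index 5 after 2 comparisons. The search repeatedly halves the search space by comparing with the middle element.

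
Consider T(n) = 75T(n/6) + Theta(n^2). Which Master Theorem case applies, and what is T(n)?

Master Theorem for T(n) = 75T(n/6) + O(n^2):

a = 75, b = 6, c = 2
log_b(a) = log_6(75) = 2.4096

Case 1: c = 2 < log_6(75) = 2.4096
T(n) = O(n^(log_6 75))

For T(n) = 75T(n/6) + O(n^2): log_6(75) = 2.4096. This is Case 1 of the Master Theorem (c < log_b(a), work dominated by leaves), giving O(n^(log_6 75)).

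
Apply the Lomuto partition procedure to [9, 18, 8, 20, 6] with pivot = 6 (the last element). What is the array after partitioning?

Lomuto partition with pivot = 6:

Initial array: [9, 18, 8, 20, 6]

arr[0]=9 > 6: no swap
arr[1]=18 > 6: no swap
arr[2]=8 > 6: no swap
arr[3]=20 > 6: no swap

Place pivot at position 0: [6, 18, 8, 20, 9]
Pivot position: 0

After partitioning with pivot 6, the array becomes [6, 18, 8, 20, 9]. The pivot is placed at index 0. All elements to the left of the pivot are <= 6, and all elements to the right are > 6.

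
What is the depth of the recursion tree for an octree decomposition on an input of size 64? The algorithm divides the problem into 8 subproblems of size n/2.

For divide and conquer with division factor 2:

Problem sizes at each level:
Level 0: 64
Level 1: 32
Level 2: 16
Level 3: 8
Level 4: 4
Level 5: 2
Level 6: 1

The root is level 0 and the size-1 base case is level 6 (the tree spans levels 0 through 6, i.e. 7 levels counting the root), so the depth is the number of divisions: log_2(64) = 6

The recursion tree depth is log_2(64) = 6. At each level, the problem size is divided by 2, so it takes 6 divisions to reduce to a base case of size 1. The algorithm makes 8 recursive calls at each level.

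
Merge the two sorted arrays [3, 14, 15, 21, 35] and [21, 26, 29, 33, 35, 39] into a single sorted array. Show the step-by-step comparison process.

Merging process:

Compare 3 vs 21: take 3 from left. Merged: [3]
Compare 14 vs 21: take 14 from left. Merged: [3, 14]
Compare 15 vs 21: take 15 from left. Merged: [3, 14, 15]
Compare 21 vs 21: take 21 from left. Merged: [3, 14, 15, 21]
Compare 35 vs 21: take 21 from right. Merged: [3, 14, 15, 21, 21]
Compare 35 vs 26: take 26 from right. Merged: [3, 14, 15, 21, 21, 26]
Compare 35 vs 29: take 29 from right. Merged: [3, 14, 15, 21, 21, 26, 29]
Compare 35 vs 33: take 33 from right. Merged: [3, 14, 15, 21, 21, 26, 29, 33]
Compare 35 vs 35: take 35 from left. Merged: [3, 14, 15, 21, 21, 26, 29, 33, 35]
Append remaining from right: [35, 39]. Merged: [3, 14, 15, 21, 21, 26, 29, 33, 35, 35, 39]

Final merged array: [3, 14, 15, 21, 21, 26, 29, 33, 35, 35, 39]
Total comparisons: 9

The merged array is [3, 14, 15, 21, 21, 26, 29, 33, 35, 35, 39], requiring 9 comparisons. The merge step runs in O(n) time where n is the total number of elements.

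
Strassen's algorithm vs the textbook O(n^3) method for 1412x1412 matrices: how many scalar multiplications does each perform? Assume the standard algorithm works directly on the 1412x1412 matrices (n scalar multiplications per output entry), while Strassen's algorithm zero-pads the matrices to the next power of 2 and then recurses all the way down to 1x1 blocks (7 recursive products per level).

Matrix multiplication for 1412x1412 matrices:

Strassen's algorithm requires power-of-2 dimensions. Pad 1412x1412 to 2048x2048 (next power of 2).

Standard algorithm: 1412^3 = 2815166528 multiplications
Strassen's algorithm: 7^(log2(2048)) = 7^11 = 1977326743 multiplications
Savings: 2815166528 - 1977326743 = 837839785 multiplications

Standard: 2815166528 multiplications (1412^3). Strassen: 1977326743 multiplications (7^11, after padding to 2048x2048). Strassen reduces 8 recursive multiplications to 7 at each level.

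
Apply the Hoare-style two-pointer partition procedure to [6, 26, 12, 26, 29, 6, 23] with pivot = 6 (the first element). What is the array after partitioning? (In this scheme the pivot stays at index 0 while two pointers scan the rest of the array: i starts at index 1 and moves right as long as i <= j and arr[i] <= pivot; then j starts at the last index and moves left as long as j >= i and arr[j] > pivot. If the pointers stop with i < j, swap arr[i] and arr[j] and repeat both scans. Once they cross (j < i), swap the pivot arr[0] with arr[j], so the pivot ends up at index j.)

Hoare-style two-pointer partition with pivot = 6:

Initial array: [6, 26, 12, 26, 29, 6, 23]

Pointers start at i = 1, j = 6.
i stops at index 1 (arr[1]=26 > 6), j stops at index 5 (arr[5]=6 <= 6): swap arr[1] and arr[5], array becomes [6, 6, 12, 26, 29, 26, 23]
i ends at 2, j ends at 1: the pointers have crossed (j < i), so scanning stops.

Swap pivot arr[0] with arr[1] to place pivot at position 1: [6, 6, 12, 26, 29, 26, 23]
Pivot position: 1

After partitioning with pivot 6, the array becomes [6, 6, 12, 26, 29, 26, 23]. The pivot is placed at index 1. All elements to the left of the pivot are <= 6, and all elements to the right are > 6.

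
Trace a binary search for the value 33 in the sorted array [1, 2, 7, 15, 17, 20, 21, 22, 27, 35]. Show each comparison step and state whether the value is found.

Binary search for 33 in [1, 2, 7, 15, 17, 20, 21, 22, 27, 35]:

lo=0, hi=9, mid=4, arr[mid]=17 -> 17 < 33, search right half
lo=5, hi=9, mid=7, arr[mid]=22 -> 22 < 33, search right half
lo=8, hi=9, mid=8, arr[mid]=27 -> 27 < 33, search right half
lo=9, hi=9, mid=9, arr[mid]=35 -> 35 > 33, search left half
lo=9 > hi=8, target 33 not found

Binary search determines that 33 is not in the array after 4 comparisons. The search space was exhausted without finding the target.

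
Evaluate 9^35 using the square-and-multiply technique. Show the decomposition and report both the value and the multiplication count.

Computing 9^35 by squaring (build up from 9^1; each line after the first costs one multiplication):

9^1 = 9
9^2 = (9^1)^2 = 9^2 = 81
9^4 = (9^2)^2 = 81^2 = 6561
9^8 = (9^4)^2 = 6561^2 = 43046721
9^16 = (9^8)^2 = 43046721^2 = 1853020188851841
9^17 = 9 * 9^16 = 9 * 1853020188851841 = 16677181699666569
9^34 = (9^17)^2 = 16677181699666569^2 = 278128389443693511257285776231761
9^35 = 9 * 9^34 = 9 * 278128389443693511257285776231761 = 2503155504993241601315571986085849

Result: 2503155504993241601315571986085849
Multiplications needed: 7 (7 lines after 9^1)

9^35 = 2503155504993241601315571986085849. Using exponentiation by squaring, this requires 7 multiplications. The key idea: if the exponent is even, square the half-power; if odd, multiply by the base once.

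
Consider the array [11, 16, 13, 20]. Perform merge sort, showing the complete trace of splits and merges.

Merge sort trace:

Split: [11, 16, 13, 20] -> [11, 16] and [13, 20]
  Split: [11, 16] -> [11] and [16]
  Merge: [11] + [16] -> [11, 16]
  Split: [13, 20] -> [13] and [20]
  Merge: [13] + [20] -> [13, 20]
Merge: [11, 16] + [13, 20] -> [11, 13, 16, 20]

Final sorted array: [11, 13, 16, 20]

The merge sort proceeds by recursively splitting the array and merging sorted halves.
After all merges, the sorted array is [11, 13, 16, 20].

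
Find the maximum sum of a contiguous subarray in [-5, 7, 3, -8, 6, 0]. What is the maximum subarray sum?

Using Kadane's algorithm on [-5, 7, 3, -8, 6, 0]:

Scanning through the array:
Position 1 (value 7): max_ending_here = 7, max_so_far = 7
Position 2 (value 3): max_ending_here = 10, max_so_far = 10
Position 3 (value -8): max_ending_here = 2, max_so_far = 10
Position 4 (value 6): max_ending_here = 8, max_so_far = 10
Position 5 (value 0): max_ending_here = 8, max_so_far = 10

Maximum subarray: [7, 3]
Maximum sum: 10

The maximum subarray is [7, 3] with sum 10. This subarray runs from index 1 to index 2.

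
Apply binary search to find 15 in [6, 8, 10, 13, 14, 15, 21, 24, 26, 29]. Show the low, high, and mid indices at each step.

Binary search for 15 in [6, 8, 10, 13, 14, 15, 21, 24, 26, 29]:

lo=0, hi=9, mid=4, arr[mid]=14 -> 14 < 15, search right half
lo=5, hi=9, mid=7, arr[mid]=24 -> 24 > 15, search left half
lo=5, hi=6, mid=5, arr[mid]=15 -> Found target at index 5!

Binary search finds 15 at index 5 after 3 comparisons. The search repeatedly halves the search space by comparing with the middle element.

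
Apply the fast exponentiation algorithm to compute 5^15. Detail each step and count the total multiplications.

Computing 5^15 by squaring (build up from 5^1; each line after the first costs one multiplication):

5^1 = 5
5^2 = (5^1)^2 = 5^2 = 25
5^3 = 5 * 5^2 = 5 * 25 = 125
5^6 = (5^3)^2 = 125^2 = 15625
5^7 = 5 * 5^6 = 5 * 15625 = 78125
5^14 = (5^7)^2 = 78125^2 = 6103515625
5^15 = 5 * 5^14 = 5 * 6103515625 = 30517578125

Result: 30517578125
Multiplications needed: 6 (6 lines after 5^1)

5^15 = 30517578125. Using exponentiation by squaring, this requires 6 multiplications. The key idea: if the exponent is even, square the half-power; if odd, multiply by the base once.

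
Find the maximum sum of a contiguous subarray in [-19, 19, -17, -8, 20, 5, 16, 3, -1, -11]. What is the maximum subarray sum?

Using Kadane's algorithm on [-19, 19, -17, -8, 20, 5, 16, 3, -1, -11]:

Scanning through the array:
Position 1 (value 19): max_ending_here = 19, max_so_far = 19
Position 2 (value -17): max_ending_here = 2, max_so_far = 19
Position 3 (value -8): max_ending_here = -6, max_so_far = 19
Position 4 (value 20): max_ending_here = 20, max_so_far = 20
Position 5 (value 5): max_ending_here = 25, max_so_far = 25
Position 6 (value 16): max_ending_here = 41, max_so_far = 41
Position 7 (value 3): max_ending_here = 44, max_so_far = 44
Position 8 (value -1): max_ending_here = 43, max_so_far = 44
Position 9 (value -11): max_ending_here = 32, max_so_far = 44

Maximum subarray: [20, 5, 16, 3]
Maximum sum: 44

The maximum subarray is [20, 5, 16, 3] with sum 44. This subarray runs from index 4 to index 7.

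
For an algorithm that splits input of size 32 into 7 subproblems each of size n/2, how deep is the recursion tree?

For divide and conquer with division factor 2:

Problem sizes at each level:
Level 0: 32
Level 1: 16
Level 2: 8
Level 3: 4
Level 4: 2
Level 5: 1

The root is level 0 and the size-1 base case is level 5 (the tree spans levels 0 through 5, i.e. 6 levels counting the root), so the depth is the number of divisions: log_2(32) = 5

The recursion tree depth is log_2(32) = 5. At each level, the problem size is divided by 2, so it takes 5 divisions to reduce to a base case of size 1. The algorithm makes 7 recursive calls at each level.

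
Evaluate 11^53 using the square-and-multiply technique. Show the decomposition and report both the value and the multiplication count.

Computing 11^53 by squaring (build up from 11^1; each line after the first costs one multiplication):

11^1 = 11
11^2 = (11^1)^2 = 11^2 = 121
11^3 = 11 * 11^2 = 11 * 121 = 1331
11^6 = (11^3)^2 = 1331^2 = 1771561
11^12 = (11^6)^2 = 1771561^2 = 3138428376721
11^13 = 11 * 11^12 = 11 * 3138428376721 = 34522712143931
11^26 = (11^13)^2 = 34522712143931^2 = 1191817653772720942460132761
11^52 = (11^26)^2 = 1191817653772720942460132761^2 = 1420429319844313329730664601483335671261683881745483121
11^53 = 11 * 11^52 = 11 * 1420429319844313329730664601483335671261683881745483121 = 15624722518287446627037310616316692383878522699200314331

Result: 15624722518287446627037310616316692383878522699200314331
Multiplications needed: 8 (8 lines after 11^1)

11^53 = 15624722518287446627037310616316692383878522699200314331. Using exponentiation by squaring, this requires 8 multiplications. The key idea: if the exponent is even, square the half-power; if odd, multiply by the base once.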